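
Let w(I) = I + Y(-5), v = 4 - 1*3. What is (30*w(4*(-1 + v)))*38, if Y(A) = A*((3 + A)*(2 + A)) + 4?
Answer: -29640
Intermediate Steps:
Y(A) = 4 + A*(2 + A)*(3 + A) (Y(A) = A*((2 + A)*(3 + A)) + 4 = A*(2 + A)*(3 + A) + 4 = 4 + A*(2 + A)*(3 + A))
v = 1 (v = 4 - 3 = 1)
w(I) = -26 + I (w(I) = I + (4 + (-5)³ + 5*(-5)² + 6*(-5)) = I + (4 - 125 + 5*25 - 30) = I + (4 - 125 + 125 - 30) = I - 26 = -26 + I)
(30*w(4*(-1 + v)))*38 = (30*(-26 + 4*(-1 + 1)))*38 = (30*(-26 + 4*0))*38 = (30*(-26 + 0))*38 = (30*(-26))*38 = -780*38 = -29640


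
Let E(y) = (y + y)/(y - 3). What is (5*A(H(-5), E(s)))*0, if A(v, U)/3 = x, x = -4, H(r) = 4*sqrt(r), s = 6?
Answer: 0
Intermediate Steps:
E(y) = 2*y/(-3 + y) (E(y) = (2*y)/(-3 + y) = 2*y/(-3 + y))
A(v, U) = -12 (A(v, U) = 3*(-4) = -12)
(5*A(H(-5), E(s)))*0 = (5*(-12))*0 = -60*0 = 0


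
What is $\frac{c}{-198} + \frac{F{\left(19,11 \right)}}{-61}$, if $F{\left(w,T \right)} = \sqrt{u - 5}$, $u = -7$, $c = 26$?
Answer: $- \frac{13}{99} - \frac{2 i \sqrt{3}}{61} \approx -0.13131 - 0.056789 i$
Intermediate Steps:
$F{\left(w,T \right)} = 2 i \sqrt{3}$ ($F{\left(w,T \right)} = \sqrt{-7 - 5} = \sqrt{-12} = 2 i \sqrt{3}$)
$\frac{c}{-198} + \frac{F{\left(19,11 \right)}}{-61} = \frac{26}{-198} + \frac{2 i \sqrt{3}}{-61} = 26 \left(- \frac{1}{198}\right) + 2 i \sqrt{3} \left(- \frac{1}{61}\right) = - \frac{13}{99} - \frac{2 i \sqrt{3}}{61}$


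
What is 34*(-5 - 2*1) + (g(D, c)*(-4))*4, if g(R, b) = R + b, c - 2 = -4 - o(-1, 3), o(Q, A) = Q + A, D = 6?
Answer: -270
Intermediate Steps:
o(Q, A) = A + Q
c = -4 (c = 2 + (-4 - (3 - 1)) = 2 + (-4 - 1*2) = 2 + (-4 - 2) = 2 - 6 = -4)
34*(-5 - 2*1) + (g(D, c)*(-4))*4 = 34*(-5 - 2*1) + ((6 - 4)*(-4))*4 = 34*(-5 - 2) + (2*(-4))*4 = 34*(-7) - 8*4 = -238 - 32 = -270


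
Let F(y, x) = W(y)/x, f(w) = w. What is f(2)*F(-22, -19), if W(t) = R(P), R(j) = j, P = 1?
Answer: -2/19 ≈ -0.10526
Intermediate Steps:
W(t) = 1
F(y, x) = 1/x
f(2)*F(-22, -19) = 2/(-19) = 2*(-1/19) = -2/19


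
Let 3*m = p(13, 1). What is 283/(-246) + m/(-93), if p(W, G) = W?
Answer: -27385/22878 ≈ -1.1970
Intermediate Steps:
m = 13/3 (m = (1/3)*13 = 13/3 ≈ 4.3333)
283/(-246) + m/(-93) = 283/(-246) + (13/3)/(-93) = 283*(-1/246) + (13/3)*(-1/93) = -283/246 - 13/279 = -27385/22878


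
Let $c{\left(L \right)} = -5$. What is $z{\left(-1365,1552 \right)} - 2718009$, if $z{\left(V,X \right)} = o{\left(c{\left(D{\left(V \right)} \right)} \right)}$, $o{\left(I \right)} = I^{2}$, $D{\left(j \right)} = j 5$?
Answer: $-2717984$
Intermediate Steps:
$D{\left(j \right)} = 5 j$
$z{\left(V,X \right)} = 25$ ($z{\left(V,X \right)} = \left(-5\right)^{2} = 25$)
$z{\left(-1365,1552 \right)} - 2718009 = 25 - 2718009 = -2717984$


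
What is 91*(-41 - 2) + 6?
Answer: -3907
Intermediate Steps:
91*(-41 - 2) + 6 = 91*(-43) + 6 = -3913 + 6 = -3907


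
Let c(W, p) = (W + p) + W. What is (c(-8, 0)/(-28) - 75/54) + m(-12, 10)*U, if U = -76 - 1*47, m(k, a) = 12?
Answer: -186079/126 ≈ -1476.8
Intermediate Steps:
c(W, p) = p + 2*W
U = -123 (U = -76 - 47 = -123)
(c(-8, 0)/(-28) - 75/54) + m(-12, 10)*U = ((0 + 2*(-8))/(-28) - 75/54) + 12*(-123) = ((0 - 16)*(-1/28) - 75*1/54) - 1476 = (-16*(-1/28) - 25/18) - 1476 = (4/7 - 25/18) - 1476 = -103/126 - 1476 = -186079/126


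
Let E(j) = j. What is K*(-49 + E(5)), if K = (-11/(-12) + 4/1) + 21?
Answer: -3421/3 ≈ -1140.3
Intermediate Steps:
K = 311/12 (K = (-11*(-1/12) + 4*1) + 21 = (11/12 + 4) + 21 = 59/12 + 21 = 311/12 ≈ 25.917)
K*(-49 + E(5)) = 311*(-49 + 5)/12 = (311/12)*(-44) = -3421/3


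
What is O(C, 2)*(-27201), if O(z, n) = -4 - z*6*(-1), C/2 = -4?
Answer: 1414452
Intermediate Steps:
C = -8 (C = 2*(-4) = -8)
O(z, n) = -4 + 6*z (O(z, n) = -4 - 6*z*(-1) = -4 - (-6)*z = -4 + 6*z)
O(C, 2)*(-27201) = (-4 + 6*(-8))*(-27201) = (-4 - 48)*(-27201) = -52*(-27201) = 1414452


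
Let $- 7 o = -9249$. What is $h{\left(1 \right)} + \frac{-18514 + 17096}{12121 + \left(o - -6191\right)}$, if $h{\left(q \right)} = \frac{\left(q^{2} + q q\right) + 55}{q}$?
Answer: $\frac{7823755}{137433} \approx 56.928$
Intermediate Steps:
$o = \frac{9249}{7}$ ($o = \left(- \frac{1}{7}\right) \left(-9249\right) = \frac{9249}{7} \approx 1321.3$)
$h{\left(q \right)} = \frac{55 + 2 q^{2}}{q}$ ($h{\left(q \right)} = \frac{\left(q^{2} + q^{2}\right) + 55}{q} = \frac{2 q^{2} + 55}{q} = \frac{55 + 2 q^{2}}{q}$)
$h{\left(1 \right)} + \frac{-18514 + 17096}{12121 + \left(o - -6191\right)} = \left(2 \cdot 1 + \frac{55}{1}\right) + \frac{-18514 + 17096}{12121 + \left(\frac{9249}{7} - -6191\right)} = \left(2 + 55 \cdot 1\right) - \frac{1418}{12121 + \left(\frac{9249}{7} + 6191\right)} = \left(2 + 55\right) - \frac{1418}{12121 + \frac{52586}{7}} = 57 - \frac{1418}{\frac{137433}{7}} = 57 - \frac{9926}{137433} = \frac{7823755}{137433}$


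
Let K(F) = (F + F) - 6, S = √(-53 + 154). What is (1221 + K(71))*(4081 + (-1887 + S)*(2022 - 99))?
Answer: -4918609340 + 2609511*√101 ≈ -4.8924e+9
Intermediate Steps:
S = √101 ≈ 10.050
K(F) = -6 + 2*F (K(F) = 2*F - 6 = -6 + 2*F)
(1221 + K(71))*(4081 + (-1887 + S)*(2022 - 99)) = (1221 + (-6 + 2*71))*(4081 + (-1887 + √101)*(2022 - 99)) = (1221 + (-6 + 142))*(4081 + (-1887 + √101)*1923) = (1221 + 136)*(4081 + (-3628701 + 1923*√101)) = 1357*(-3624620 + 1923*√101) = -4918609340 + 2609511*√101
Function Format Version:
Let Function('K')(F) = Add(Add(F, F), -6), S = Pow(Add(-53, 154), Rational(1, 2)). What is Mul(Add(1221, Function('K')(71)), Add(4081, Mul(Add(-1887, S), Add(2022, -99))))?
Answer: Add(-4918609340, Mul(2609511, Pow(101, Rational(1, 2)))) ≈ -4.8924e+9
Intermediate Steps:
S = Pow(101, Rational(1, 2)) ≈ 10.050
Function('K')(F) = Add(-6, Mul(2, F)) (Function('K')(F) = Add(Mul(2, F), -6) = Add(-6, Mul(2, F)))
Mul(Add(1221, Function('K')(71)), Add(4081, Mul(Add(-1887, S), Add(2022, -99)))) = Mul(Add(1221, Add(-6, Mul(2, 71))), Add(4081, Mul(Add(-1887, Pow(101, Rational(1, 2))), Add(2022, -99)))) = Mul(Add(1221, Add(-6, 142)), Add(4081, Mul(Add(-1887, Pow(101, Rational(1, 2))), 1923))) = Mul(Add(1221, 136), Add(4081, Add(-3628701, Mul(1923, Pow(101, Rational(1, 2)))))) = Mul(1357, Add(-3624620, Mul(1923, Pow(101, Rational(1, 2))))) = Add(-4918609340, Mul(2609511, Pow(101, Rational(1, 2))))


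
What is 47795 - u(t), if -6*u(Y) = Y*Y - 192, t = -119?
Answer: 300739/6 ≈ 50123.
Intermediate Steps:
u(Y) = 32 - Y**2/6 (u(Y) = -(Y*Y - 192)/6 = -(Y**2 - 192)/6 = -(-192 + Y**2)/6 = 32 - Y**2/6)
47795 - u(t) = 47795 - (32 - 1/6*(-119)**2) = 47795 - (32 - 1/6*14161) = 47795 - (32 - 14161/6) = 47795 - 1*(-13969/6) = 47795 + 13969/6 = 300739/6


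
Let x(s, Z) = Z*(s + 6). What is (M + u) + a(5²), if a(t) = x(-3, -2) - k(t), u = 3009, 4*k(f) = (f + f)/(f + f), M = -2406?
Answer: 2387/4 ≈ 596.75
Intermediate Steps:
x(s, Z) = Z*(6 + s)
k(f) = ¼ (k(f) = ((f + f)/(f + f))/4 = ((2*f)/((2*f)))/4 = ((2*f)*(1/(2*f)))/4 = (¼)*1 = ¼)
a(t) = -25/4 (a(t) = -2*(6 - 3) - 1*¼ = -2*3 - ¼ = -6 - ¼ = -25/4)
(M + u) + a(5²) = (-2406 + 3009) - 25/4 = 603 - 25/4 = 2387/4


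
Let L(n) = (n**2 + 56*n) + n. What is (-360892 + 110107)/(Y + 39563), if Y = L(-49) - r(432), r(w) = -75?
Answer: -83595/13082 ≈ -6.3901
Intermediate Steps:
L(n) = n**2 + 57*n
Y = -317 (Y = -49*(57 - 49) - 1*(-75) = -49*8 + 75 = -392 + 75 = -317)
(-360892 + 110107)/(Y + 39563) = (-360892 + 110107)/(-317 + 39563) = -250785/39246 = -250785*1/39246 = -83595/13082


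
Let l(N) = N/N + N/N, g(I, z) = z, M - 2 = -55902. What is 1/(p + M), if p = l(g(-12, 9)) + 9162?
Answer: -1/46736 ≈ -2.1397e-5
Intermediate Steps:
M = -55900 (M = 2 - 55902 = -55900)
l(N) = 2 (l(N) = 1 + 1 = 2)
p = 9164 (p = 2 + 9162 = 9164)
1/(p + M) = 1/(9164 - 55900) = 1/(-46736) = -1/46736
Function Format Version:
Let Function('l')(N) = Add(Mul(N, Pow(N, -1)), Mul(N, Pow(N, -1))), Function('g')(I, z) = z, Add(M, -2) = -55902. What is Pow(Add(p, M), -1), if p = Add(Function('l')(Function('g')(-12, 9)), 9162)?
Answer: Rational(-1, 46736) ≈ -2.1397e-5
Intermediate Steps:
M = -55900 (M = Add(2, -55902) = -55900)
Function('l')(N) = 2 (Function('l')(N) = Add(1, 1) = 2)
p = 9164 (p = Add(2, 9162) = 9164)
Pow(Add(p, M), -1) = Pow(Add(9164, -55900), -1) = Pow(-46736, -1) = Rational(-1, 46736)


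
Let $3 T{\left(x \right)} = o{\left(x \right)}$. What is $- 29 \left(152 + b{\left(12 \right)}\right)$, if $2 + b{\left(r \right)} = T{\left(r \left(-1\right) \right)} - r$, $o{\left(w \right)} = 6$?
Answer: $-4060$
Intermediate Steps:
$T{\left(x \right)} = 2$ ($T{\left(x \right)} = \frac{1}{3} \cdot 6 = 2$)
$b{\left(r \right)} = - r$ ($b{\left(r \right)} = -2 - \left(-2 + r\right) = - r$)
$- 29 \left(152 + b{\left(12 \right)}\right) = - 29 \left(152 - 12\right) = \left(-29\right) 140 = -4060$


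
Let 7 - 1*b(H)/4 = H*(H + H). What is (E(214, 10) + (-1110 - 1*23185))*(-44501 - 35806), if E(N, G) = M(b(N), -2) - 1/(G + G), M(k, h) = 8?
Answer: 39008402487/20 ≈ 1.9504e+9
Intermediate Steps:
b(H) = 28 - 8*H² (b(H) = 28 - 4*H*(H + H) = 28 - 4*H*2*H = 28 - 8*H²)
E(N, G) = 8 - 1/(2*G) (E(N, G) = 8 - 1/(G + G) = 8 - 1/(2*G))
(E(214, 10) + (-1110 - 1*23185))*(-44501 - 35806) = ((8 - ½/10) + (-1110 - 1*23185))*(-44501 - 35806) = ((8 - ½*⅒) + (-1110 - 23185))*(-80307) = ((8 - 1/20) - 24295)*(-80307) = (159/20 - 24295)*(-80307) = -485741/20*(-80307) = 39008402487/20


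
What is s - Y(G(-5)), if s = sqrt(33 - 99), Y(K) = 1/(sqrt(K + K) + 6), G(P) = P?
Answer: -3/23 + I*sqrt(66) + I*sqrt(10)/46 ≈ -0.13043 + 8.1928*I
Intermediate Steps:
Y(K) = 1/(6 + sqrt(2)*sqrt(K)) (Y(K) = 1/(sqrt(2*K) + 6) = 1/(sqrt(2)*sqrt(K) + 6) = 1/(6 + sqrt(2)*sqrt(K)))
s = I*sqrt(66) (s = sqrt(-66) = I*sqrt(66) ≈ 8.124*I)
s - Y(G(-5)) = I*sqrt(66) - 1/(6 + sqrt(2)*sqrt(-5)) = I*sqrt(66) - 1/(6 + sqrt(2)*(I*sqrt(5))) = I*sqrt(66) - 1/(6 + I*sqrt(10)) = -1/(6 + I*sqrt(10)) + I*sqrt(66)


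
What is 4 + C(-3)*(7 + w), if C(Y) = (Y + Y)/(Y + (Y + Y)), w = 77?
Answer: 60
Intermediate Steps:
C(Y) = ⅔ (C(Y) = (2*Y)/(Y + 2*Y) = (2*Y)/((3*Y)) = (2*Y)*(1/(3*Y)) = ⅔)
4 + C(-3)*(7 + w) = 4 + 2*(7 + 77)/3 = 4 + (⅔)*84 = 4 + 56 = 60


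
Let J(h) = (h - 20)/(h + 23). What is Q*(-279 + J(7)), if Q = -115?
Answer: 192809/6 ≈ 32135.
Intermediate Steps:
J(h) = (-20 + h)/(23 + h)
Q*(-279 + J(7)) = -115*(-279 + (-20 + 7)/(23 + 7)) = -115*(-279 - 13/30) = -115*(-8383/30) = 192809/6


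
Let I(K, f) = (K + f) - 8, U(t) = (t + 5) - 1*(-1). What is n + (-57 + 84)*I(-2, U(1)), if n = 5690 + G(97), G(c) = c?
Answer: 5706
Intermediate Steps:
U(t) = 6 + t (U(t) = (5 + t) + 1 = 6 + t)
I(K, f) = -8 + K + f
n = 5787 (n = 5690 + 97 = 5787)
n + (-57 + 84)*I(-2, U(1)) = 5787 + (-57 + 84)*(-8 - 2 + (6 + 1)) = 5787 + 27*(-8 - 2 + 7) = 5787 + 27*(-3) = 5787 - 81 = 5706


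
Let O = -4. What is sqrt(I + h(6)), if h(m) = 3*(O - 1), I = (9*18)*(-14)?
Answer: I*sqrt(2283) ≈ 47.781*I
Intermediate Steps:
I = -2268 (I = 162*(-14) = -2268)
h(m) = -15 (h(m) = 3*(-4 - 1) = 3*(-5) = -15)
sqrt(I + h(6)) = sqrt(-2268 - 15) = sqrt(-2283) = I*sqrt(2283)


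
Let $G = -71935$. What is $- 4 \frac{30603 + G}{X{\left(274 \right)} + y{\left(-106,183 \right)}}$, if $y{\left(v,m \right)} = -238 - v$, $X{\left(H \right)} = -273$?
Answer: $- \frac{165328}{405} \approx -408.22$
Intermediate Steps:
$- 4 \frac{30603 + G}{X{\left(274 \right)} + y{\left(-106,183 \right)}} = - 4 \frac{30603 - 71935}{-273 - 132} = - 4 \left(- \frac{41332}{-273 + \left(-238 + 106\right)}\right) = - 4 \left(- \frac{41332}{-273 - 132}\right) = - 4 \left(- \frac{41332}{-405}\right) = - 4 \left(\left(-41332\right) \left(- \frac{1}{405}\right)\right) = \left(-4\right) \frac{41332}{405} = - \frac{165328}{405}$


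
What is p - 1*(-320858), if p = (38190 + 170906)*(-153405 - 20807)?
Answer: -36426711494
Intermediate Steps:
p = -36427032352 (p = 209096*(-174212) = -36427032352)
p - 1*(-320858) = -36427032352 - 1*(-320858) = -36427032352 + 320858 = -36426711494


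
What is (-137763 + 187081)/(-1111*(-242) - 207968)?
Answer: 24659/30447 ≈ 0.80990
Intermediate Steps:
(-137763 + 187081)/(-1111*(-242) - 207968) = 49318/(268862 - 207968) = 49318/60894 = 49318*(1/60894) = 24659/30447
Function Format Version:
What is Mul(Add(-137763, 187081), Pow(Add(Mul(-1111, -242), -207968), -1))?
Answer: Rational(24659, 30447) ≈ 0.80990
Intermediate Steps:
Mul(Add(-137763, 187081), Pow(Add(Mul(-1111, -242), -207968), -1)) = Mul(49318, Pow(Add(268862, -207968), -1)) = Mul(49318, Pow(60894, -1)) = Mul(49318, Rational(1, 60894)) = Rational(24659, 30447)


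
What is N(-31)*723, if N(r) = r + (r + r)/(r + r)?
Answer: -21690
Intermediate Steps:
N(r) = 1 + r (N(r) = r + (2*r)/((2*r)) = r + (2*r)*(1/(2*r)) = r + 1 = 1 + r)
N(-31)*723 = (1 - 31)*723 = -30*723 = -21690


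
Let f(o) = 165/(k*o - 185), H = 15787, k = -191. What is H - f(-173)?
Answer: 518729081/32858 ≈ 15787.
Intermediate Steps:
f(o) = 165/(-185 - 191*o) (f(o) = 165/(-191*o - 185) = 165/(-185 - 191*o))
H - f(-173) = 15787 - (-165)/(185 + 191*(-173)) = 15787 - (-165)/(185 - 33043) = 15787 - (-165)/(-32858) = 15787 - (-165)*(-1)/32858 = 15787 - 1*165/32858 = 15787 - 165/32858 = 518729081/32858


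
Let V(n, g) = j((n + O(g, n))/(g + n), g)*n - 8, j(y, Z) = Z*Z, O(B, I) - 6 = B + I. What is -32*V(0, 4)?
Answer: 256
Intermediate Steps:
O(B, I) = 6 + B + I (O(B, I) = 6 + (B + I) = 6 + B + I)
j(y, Z) = Z²
V(n, g) = -8 + n*g² (V(n, g) = g²*n - 8 = n*g² - 8 = -8 + n*g²)
-32*V(0, 4) = -32*(-8 + 0*4²) = -32*(-8 + 0*16) = -32*(-8 + 0) = -32*(-8) = 256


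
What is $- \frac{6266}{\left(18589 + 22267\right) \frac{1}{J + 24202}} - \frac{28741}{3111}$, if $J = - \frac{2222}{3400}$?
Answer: $- \frac{23647190947771}{6355150800} \approx -3720.9$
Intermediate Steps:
$J = - \frac{1111}{1700}$ ($J = \left(-2222\right) \frac{1}{3400} = - \frac{1111}{1700} \approx -0.65353$)
$- \frac{6266}{\left(18589 + 22267\right) \frac{1}{J + 24202}} - \frac{28741}{3111} = - \frac{6266}{\left(18589 + 22267\right) \frac{1}{- \frac{1111}{1700} + 24202}} - \frac{28741}{3111} = - \frac{6266}{40856 \frac{1}{\frac{41142289}{1700}}} - \frac{28741}{3111} = - \frac{6266}{40856 \cdot \frac{1700}{41142289}} - \frac{28741}{3111} = - \frac{6266}{\frac{69455200}{41142289}} - \frac{28741}{3111} = \left(-6266\right) \frac{41142289}{69455200} - \frac{28741}{3111} = - \frac{128898791437}{34727600} - \frac{28741}{3111} = - \frac{23647190947771}{6355150800}$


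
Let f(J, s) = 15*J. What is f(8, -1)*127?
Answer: 15240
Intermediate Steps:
f(8, -1)*127 = (15*8)*127 = 120*127 = 15240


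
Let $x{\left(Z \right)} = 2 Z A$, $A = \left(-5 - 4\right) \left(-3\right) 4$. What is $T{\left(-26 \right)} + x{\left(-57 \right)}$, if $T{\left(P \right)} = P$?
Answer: $-12338$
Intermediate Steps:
$A = 108$ ($A = \left(-9\right) \left(-3\right) 4 = 27 \cdot 4 = 108$)
$x{\left(Z \right)} = 216 Z$ ($x{\left(Z \right)} = 2 Z 108 = 216 Z$)
$T{\left(-26 \right)} + x{\left(-57 \right)} = -26 + 216 \left(-57\right) = -26 - 12312 = -12338$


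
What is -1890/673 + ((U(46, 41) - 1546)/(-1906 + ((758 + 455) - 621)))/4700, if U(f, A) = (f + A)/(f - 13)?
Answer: -42794485493/15239815800 ≈ -2.8081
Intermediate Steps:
U(f, A) = (A + f)/(-13 + f)
-1890/673 + ((U(46, 41) - 1546)/(-1906 + ((758 + 455) - 621)))/4700 = -1890/673 + (((41 + 46)/(-13 + 46) - 1546)/(-1906 + ((758 + 455) - 621)))/4700 = -1890*1/673 + ((87/33 - 1546)/(-1906 + (1213 - 621)))*(1/4700) = -1890/673 + (((1/33)*87 - 1546)/(-1906 + 592))*(1/4700) = -1890/673 + ((29/11 - 1546)/(-1314))*(1/4700) = -1890/673 - 16977/11*(-1/1314)*(1/4700) = -1890/673 + (5659/4818)*(1/4700) = -1890/673 + 5659/22644600 = -42794485493/15239815800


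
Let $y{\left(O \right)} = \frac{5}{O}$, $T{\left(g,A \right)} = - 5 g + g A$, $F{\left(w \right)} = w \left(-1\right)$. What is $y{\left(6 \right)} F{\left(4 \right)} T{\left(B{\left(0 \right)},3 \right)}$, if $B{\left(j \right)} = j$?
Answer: $0$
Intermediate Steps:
$F{\left(w \right)} = - w$
$T{\left(g,A \right)} = - 5 g + A g$
$y{\left(6 \right)} F{\left(4 \right)} T{\left(B{\left(0 \right)},3 \right)} = \frac{5}{6} \left(\left(-1\right) 4\right) 0 \left(-5 + 3\right) = 5 \cdot \frac{1}{6} \left(-4\right) 0 \left(-2\right) = \frac{5}{6} \left(-4\right) 0 = \left(- \frac{10}{3}\right) 0 = 0$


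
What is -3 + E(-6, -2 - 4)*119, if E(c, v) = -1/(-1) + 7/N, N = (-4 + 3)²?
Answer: 949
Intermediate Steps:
N = 1 (N = (-1)² = 1)
E(c, v) = 8 (E(c, v) = -1/(-1) + 7/1 = -1*(-1) + 7*1 = 1 + 7 = 8)
-3 + E(-6, -2 - 4)*119 = -3 + 8*119 = -3 + 952 = 949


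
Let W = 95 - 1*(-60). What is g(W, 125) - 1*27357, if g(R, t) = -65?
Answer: -27422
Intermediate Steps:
W = 155 (W = 95 + 60 = 155)
g(W, 125) - 1*27357 = -65 - 1*27357 = -65 - 27357 = -27422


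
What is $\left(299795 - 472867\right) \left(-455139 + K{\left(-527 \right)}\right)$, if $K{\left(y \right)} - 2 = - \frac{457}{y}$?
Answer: $\frac{41512486051424}{527} \approx 7.8771 \cdot 10^{10}$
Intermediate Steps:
$K{\left(y \right)} = 2 - \frac{457}{y}$
$\left(299795 - 472867\right) \left(-455139 + K{\left(-527 \right)}\right) = \left(299795 - 472867\right) \left(-455139 + \left(2 - \frac{457}{-527}\right)\right) = - 173072 \left(-455139 + \left(2 - - \frac{457}{527}\right)\right) = - 173072 \left(-455139 + \left(2 + \frac{457}{527}\right)\right) = - 173072 \left(-455139 + \frac{1511}{527}\right) = \left(-173072\right) \left(- \frac{239856742}{527}\right) = \frac{41512486051424}{527}$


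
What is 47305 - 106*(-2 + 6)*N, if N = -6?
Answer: 49849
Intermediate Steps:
47305 - 106*(-2 + 6)*N = 47305 - 106*(-2 + 6)*(-6) = 47305 - 106*4*(-6) = 47305 - 106*(-24) = 47305 - 1*(-2544) = 47305 + 2544 = 49849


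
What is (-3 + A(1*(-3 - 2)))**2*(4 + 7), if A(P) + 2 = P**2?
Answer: 4400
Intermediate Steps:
A(P) = -2 + P**2
(-3 + A(1*(-3 - 2)))**2*(4 + 7) = (-3 + (-2 + (1*(-3 - 2))**2))**2*(4 + 7) = (-3 + (-2 + (1*(-5))**2))**2*11 = (-3 + (-2 + (-5)**2))**2*11 = (-3 + (-2 + 25))**2*11 = (-3 + 23)**2*11 = 20**2*11 = 400*11 = 4400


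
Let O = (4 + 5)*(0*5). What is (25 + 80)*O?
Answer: 0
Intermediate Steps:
O = 0 (O = 9*0 = 0)
(25 + 80)*O = (25 + 80)*0 = 105*0 = 0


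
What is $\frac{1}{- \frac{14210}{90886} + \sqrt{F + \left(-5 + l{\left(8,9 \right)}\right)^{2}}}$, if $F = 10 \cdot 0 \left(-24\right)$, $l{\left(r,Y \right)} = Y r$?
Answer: $\frac{1567}{104744} \approx 0.01496$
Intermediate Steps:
$F = 0$ ($F = 0 \left(-24\right) = 0$)
$\frac{1}{- \frac{14210}{90886} + \sqrt{F + \left(-5 + l{\left(8,9 \right)}\right)^{2}}} = \frac{1}{- \frac{14210}{90886} + \sqrt{0 + \left(-5 + 9 \cdot 8\right)^{2}}} = \frac{1}{\left(-14210\right) \frac{1}{90886} + \sqrt{0 + \left(-5 + 72\right)^{2}}} = \frac{1}{- \frac{245}{1567} + \sqrt{0 + 67^{2}}} = \frac{1}{- \frac{245}{1567} + \sqrt{0 + 4489}} = \frac{1}{- \frac{245}{1567} + \sqrt{4489}} = \frac{1}{- \frac{245}{1567} + 67} = \frac{1}{\frac{104744}{1567}} = \frac{1567}{104744}$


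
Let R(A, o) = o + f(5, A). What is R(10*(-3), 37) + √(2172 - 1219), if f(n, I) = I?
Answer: 7 + √953 ≈ 37.871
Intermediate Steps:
R(A, o) = A + o (R(A, o) = o + A = A + o)
R(10*(-3), 37) + √(2172 - 1219) = (10*(-3) + 37) + √(2172 - 1219) = (-30 + 37) + √953 = 7 + √953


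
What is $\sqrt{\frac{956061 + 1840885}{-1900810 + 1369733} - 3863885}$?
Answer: $\frac{i \sqrt{1089782352119655007}}{531077} \approx 1965.7 i$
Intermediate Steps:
$\sqrt{\frac{956061 + 1840885}{-1900810 + 1369733} - 3863885} = \sqrt{\frac{2796946}{-531077} - 3863885} = \sqrt{2796946 \left(- \frac{1}{531077}\right) - 3863885} = \sqrt{- \frac{2796946}{531077} - 3863885} = \sqrt{- \frac{2052023251091}{531077}} = \frac{i \sqrt{1089782352119655007}}{531077}$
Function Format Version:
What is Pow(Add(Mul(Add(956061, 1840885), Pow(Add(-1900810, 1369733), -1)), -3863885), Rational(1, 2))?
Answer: Mul(Rational(1, 531077), I, Pow(1089782352119655007, Rational(1, 2))) ≈ Mul(1965.7, I)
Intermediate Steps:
Pow(Add(Mul(Add(956061, 1840885), Pow(Add(-1900810, 1369733), -1)), -3863885), Rational(1, 2)) = Pow(Add(Mul(2796946, Pow(-531077, -1)), -3863885), Rational(1, 2)) = Pow(Add(Mul(2796946, Rational(-1, 531077)), -3863885), Rational(1, 2)) = Pow(Add(Rational(-2796946, 531077), -3863885), Rational(1, 2)) = Pow(Rational(-2052023251091, 531077), Rational(1, 2)) = Mul(Rational(1, 531077), I, Pow(1089782352119655007, Rational(1, 2)))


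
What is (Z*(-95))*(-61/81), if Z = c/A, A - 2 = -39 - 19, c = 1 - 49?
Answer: 11590/189 ≈ 61.323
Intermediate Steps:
c = -48
A = -56 (A = 2 + (-39 - 19) = 2 - 58 = -56)
Z = 6/7 (Z = -48/(-56) = -48*(-1/56) = 6/7 ≈ 0.85714)
(Z*(-95))*(-61/81) = ((6/7)*(-95))*(-61/81) = -(-34770)/(7*81) = -570/7*(-61/81) = 11590/189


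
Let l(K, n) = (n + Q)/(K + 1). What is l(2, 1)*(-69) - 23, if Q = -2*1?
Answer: 0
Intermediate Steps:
Q = -2
l(K, n) = (-2 + n)/(1 + K) (l(K, n) = (n - 2)/(K + 1) = (-2 + n)/(1 + K))
l(2, 1)*(-69) - 23 = ((-2 + 1)/(1 + 2))*(-69) - 23 = (-1/3)*(-69) - 23 = ((⅓)*(-1))*(-69) - 23 = -⅓*(-69) - 23 = 23 - 23 = 0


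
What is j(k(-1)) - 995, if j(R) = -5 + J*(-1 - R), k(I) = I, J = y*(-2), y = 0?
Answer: -1000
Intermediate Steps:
J = 0 (J = 0*(-2) = 0)
j(R) = -5 (j(R) = -5 + 0*(-1 - R) = -5 + 0 = -5)
j(k(-1)) - 995 = -5 - 995 = -1000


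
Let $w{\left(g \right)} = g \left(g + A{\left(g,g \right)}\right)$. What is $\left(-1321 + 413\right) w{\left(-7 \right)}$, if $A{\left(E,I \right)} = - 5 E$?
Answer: $177968$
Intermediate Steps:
$w{\left(g \right)} = - 4 g^{2}$ ($w{\left(g \right)} = g \left(g - 5 g\right) = g \left(- 4 g\right) = - 4 g^{2}$)
$\left(-1321 + 413\right) w{\left(-7 \right)} = \left(-1321 + 413\right) \left(- 4 \left(-7\right)^{2}\right) = - 908 \left(\left(-4\right) 49\right) = \left(-908\right) \left(-196\right) = 177968$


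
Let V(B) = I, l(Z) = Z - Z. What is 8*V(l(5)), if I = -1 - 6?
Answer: -56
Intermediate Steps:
l(Z) = 0
I = -7
V(B) = -7
8*V(l(5)) = 8*(-7) = -56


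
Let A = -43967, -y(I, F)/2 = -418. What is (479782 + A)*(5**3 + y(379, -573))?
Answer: 418818215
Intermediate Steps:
y(I, F) = 836 (y(I, F) = -2*(-418) = 836)
(479782 + A)*(5**3 + y(379, -573)) = (479782 - 43967)*(5**3 + 836) = 435815*(125 + 836) = 435815*961 = 418818215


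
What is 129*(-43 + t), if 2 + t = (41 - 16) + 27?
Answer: 903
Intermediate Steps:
t = 50 (t = -2 + ((41 - 16) + 27) = -2 + (25 + 27) = -2 + 52 = 50)
129*(-43 + t) = 129*(-43 + 50) = 129*7 = 903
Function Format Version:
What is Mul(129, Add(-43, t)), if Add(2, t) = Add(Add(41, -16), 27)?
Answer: 903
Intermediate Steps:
t = 50 (t = Add(-2, Add(Add(41, -16), 27)) = Add(-2, Add(25, 27)) = Add(-2, 52) = 50)
Mul(129, Add(-43, t)) = Mul(129, Add(-43, 50)) = Mul(129, 7) = 903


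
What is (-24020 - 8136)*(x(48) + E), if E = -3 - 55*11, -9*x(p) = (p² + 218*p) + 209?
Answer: 593246044/9 ≈ 6.5916e+7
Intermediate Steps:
x(p) = -209/9 - 218*p/9 - p²/9 (x(p) = -((p² + 218*p) + 209)/9 = -(209 + p² + 218*p)/9 = -209/9 - 218*p/9 - p²/9)
E = -608 (E = -3 - 605 = -608)
(-24020 - 8136)*(x(48) + E) = (-24020 - 8136)*((-209/9 - 218/9*48 - ⅑*48²) - 608) = -32156*((-209/9 - 3488/3 - ⅑*2304) - 608) = -32156*((-209/9 - 3488/3 - 256) - 608) = -32156*(-12977/9 - 608) = -32156*(-18449/9) = 593246044/9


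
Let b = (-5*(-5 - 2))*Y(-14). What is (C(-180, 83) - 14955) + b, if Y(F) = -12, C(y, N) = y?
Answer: -15555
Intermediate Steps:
b = -420 (b = -5*(-5 - 2)*(-12) = -5*(-7)*(-12) = 35*(-12) = -420)
(C(-180, 83) - 14955) + b = (-180 - 14955) - 420 = -15135 - 420 = -15555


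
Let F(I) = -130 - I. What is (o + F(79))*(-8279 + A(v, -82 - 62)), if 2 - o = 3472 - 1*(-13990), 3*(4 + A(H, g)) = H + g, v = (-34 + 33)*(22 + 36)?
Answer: 442626119/3 ≈ 1.4754e+8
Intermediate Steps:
v = -58 (v = -1*58 = -58)
A(H, g) = -4 + H/3 + g/3 (A(H, g) = -4 + (H + g)/3 = -4 + (H/3 + g/3) = -4 + H/3 + g/3)
o = -17460 (o = 2 - (3472 - 1*(-13990)) = 2 - (3472 + 13990) = 2 - 1*17462 = 2 - 17462 = -17460)
(o + F(79))*(-8279 + A(v, -82 - 62)) = (-17460 + (-130 - 1*79))*(-8279 + (-4 + (⅓)*(-58) + (-82 - 62)/3)) = (-17460 + (-130 - 79))*(-8279 + (-4 - 58/3 + (⅓)*(-144))) = (-17460 - 209)*(-8279 + (-4 - 58/3 - 48)) = -17669*(-8279 - 214/3) = -17669*(-25051/3) = 442626119/3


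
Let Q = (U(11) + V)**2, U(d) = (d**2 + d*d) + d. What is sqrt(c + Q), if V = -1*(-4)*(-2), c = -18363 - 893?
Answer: sqrt(40769) ≈ 201.91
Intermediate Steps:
U(d) = d + 2*d**2 (U(d) = (d**2 + d**2) + d = 2*d**2 + d = d + 2*d**2)
c = -19256
V = -8 (V = 4*(-2) = -8)
Q = 60025 (Q = (11*(1 + 2*11) - 8)**2 = (11*(1 + 22) - 8)**2 = (11*23 - 8)**2 = (253 - 8)**2 = 245**2 = 60025)
sqrt(c + Q) = sqrt(-19256 + 60025) = sqrt(40769)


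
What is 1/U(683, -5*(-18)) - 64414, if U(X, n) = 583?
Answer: -37553361/583 ≈ -64414.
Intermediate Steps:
1/U(683, -5*(-18)) - 64414 = 1/583 - 64414 = -37553361/583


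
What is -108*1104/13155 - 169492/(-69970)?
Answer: -203766526/30681845 ≈ -6.6413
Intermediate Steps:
-108*1104/13155 - 169492/(-69970) = -119232*1/13155 - 169492*(-1/69970) = -39744/4385 + 84746/34985 = -203766526/30681845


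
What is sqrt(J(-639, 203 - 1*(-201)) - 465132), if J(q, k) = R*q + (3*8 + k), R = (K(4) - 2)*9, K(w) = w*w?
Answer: I*sqrt(545218) ≈ 738.39*I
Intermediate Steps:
K(w) = w**2
R = 126 (R = (4**2 - 2)*9 = (16 - 2)*9 = 14*9 = 126)
J(q, k) = 24 + k + 126*q (J(q, k) = 126*q + (3*8 + k) = 126*q + (24 + k) = 24 + k + 126*q)
sqrt(J(-639, 203 - 1*(-201)) - 465132) = sqrt((24 + (203 - 1*(-201)) + 126*(-639)) - 465132) = sqrt((24 + (203 + 201) - 80514) - 465132) = sqrt((24 + 404 - 80514) - 465132) = sqrt(-80086 - 465132) = sqrt(-545218) = I*sqrt(545218)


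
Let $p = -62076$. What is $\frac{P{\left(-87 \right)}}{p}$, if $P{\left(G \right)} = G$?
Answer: $\frac{29}{20692} \approx 0.0014015$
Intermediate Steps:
$\frac{P{\left(-87 \right)}}{p} = - \frac{87}{-62076} = \left(-87\right) \left(- \frac{1}{62076}\right) = \frac{29}{20692}$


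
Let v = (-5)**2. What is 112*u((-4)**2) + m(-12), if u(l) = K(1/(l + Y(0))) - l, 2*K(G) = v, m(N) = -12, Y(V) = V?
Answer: -404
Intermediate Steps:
v = 25
K(G) = 25/2 (K(G) = (1/2)*25 = 25/2)
u(l) = 25/2 - l
112*u((-4)**2) + m(-12) = 112*(25/2 - 1*(-4)**2) - 12 = 112*(25/2 - 1*16) - 12 = 112*(25/2 - 16) - 12 = 112*(-7/2) - 12 = -392 - 12 = -404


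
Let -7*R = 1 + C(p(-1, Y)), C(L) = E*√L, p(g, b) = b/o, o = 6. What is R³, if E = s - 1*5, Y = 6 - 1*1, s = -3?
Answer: -23/49 + 676*√30/3087 ≈ 0.73003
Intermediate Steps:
Y = 5 (Y = 6 - 1 = 5)
E = -8 (E = -3 - 1*5 = -3 - 5 = -8)
p(g, b) = b/6
C(L) = -8*√L
R = -⅐ + 4*√30/21 (R = -(1 - 8*√30/6)/7 = -(1 - 4*√30/3)/7 = -⅐ + 4*√30/21 ≈ 0.90042)
R³ = (-⅐ + 4*√30/21)³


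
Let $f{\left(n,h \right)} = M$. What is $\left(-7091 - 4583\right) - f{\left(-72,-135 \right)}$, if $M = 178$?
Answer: $-11852$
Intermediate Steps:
$f{\left(n,h \right)} = 178$
$\left(-7091 - 4583\right) - f{\left(-72,-135 \right)} = \left(-7091 - 4583\right) - 178 = -11674 - 178 = -11852$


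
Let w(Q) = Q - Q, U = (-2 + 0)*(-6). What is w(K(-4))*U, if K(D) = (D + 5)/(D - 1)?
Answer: 0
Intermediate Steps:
K(D) = (5 + D)/(-1 + D)
U = 12 (U = -2*(-6) = 12)
w(Q) = 0
w(K(-4))*U = 0*12 = 0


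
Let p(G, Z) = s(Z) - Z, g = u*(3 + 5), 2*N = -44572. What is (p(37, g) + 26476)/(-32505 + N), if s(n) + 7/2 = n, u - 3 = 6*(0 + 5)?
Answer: -52945/109582 ≈ -0.48315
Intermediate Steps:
N = -22286 (N = (1/2)*(-44572) = -22286)
u = 33 (u = 3 + 6*(0 + 5) = 3 + 6*5 = 3 + 30 = 33)
g = 264 (g = 33*(3 + 5) = 33*8 = 264)
s(n) = -7/2 + n
p(G, Z) = -7/2 (p(G, Z) = (-7/2 + Z) - Z = -7/2)
(p(37, g) + 26476)/(-32505 + N) = (-7/2 + 26476)/(-32505 - 22286) = (52945/2)/(-54791) = (52945/2)*(-1/54791) = -52945/109582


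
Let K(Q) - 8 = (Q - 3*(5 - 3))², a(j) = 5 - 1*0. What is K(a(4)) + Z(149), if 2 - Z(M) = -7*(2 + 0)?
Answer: 25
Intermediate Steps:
Z(M) = 16 (Z(M) = 2 - (-7)*(2 + 0) = 2 - (-7)*2 = 2 - 1*(-14) = 2 + 14 = 16)
a(j) = 5 (a(j) = 5 + 0 = 5)
K(Q) = 8 + (-6 + Q)² (K(Q) = 8 + (Q - 3*(5 - 3))² = 8 + (Q - 3*2)² = 8 + (Q - 6)² = 8 + (-6 + Q)²)
K(a(4)) + Z(149) = (8 + (-6 + 5)²) + 16 = (8 + (-1)²) + 16 = (8 + 1) + 16 = 9 + 16 = 25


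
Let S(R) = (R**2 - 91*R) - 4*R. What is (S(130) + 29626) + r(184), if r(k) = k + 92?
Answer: 34452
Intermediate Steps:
r(k) = 92 + k
S(R) = R**2 - 95*R
(S(130) + 29626) + r(184) = (130*(-95 + 130) + 29626) + (92 + 184) = (130*35 + 29626) + 276 = (4550 + 29626) + 276 = 34176 + 276 = 34452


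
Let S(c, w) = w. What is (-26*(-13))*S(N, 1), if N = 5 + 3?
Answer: 338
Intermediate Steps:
N = 8
(-26*(-13))*S(N, 1) = -26*(-13)*1 = 338*1 = 338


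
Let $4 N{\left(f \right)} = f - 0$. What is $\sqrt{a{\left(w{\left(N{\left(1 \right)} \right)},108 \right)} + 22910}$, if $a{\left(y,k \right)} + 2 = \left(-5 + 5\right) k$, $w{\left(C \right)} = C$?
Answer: $2 \sqrt{5727} \approx 151.35$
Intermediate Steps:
$N{\left(f \right)} = \frac{f}{4}$ ($N{\left(f \right)} = \frac{f - 0}{4} = \frac{f + 0}{4} = \frac{f}{4}$)
$a{\left(y,k \right)} = -2$ ($a{\left(y,k \right)} = -2 + \left(-5 + 5\right) k = -2 + 0 k = -2 + 0 = -2$)
$\sqrt{a{\left(w{\left(N{\left(1 \right)} \right)},108 \right)} + 22910} = \sqrt{-2 + 22910} = \sqrt{22908} = 2 \sqrt{5727}$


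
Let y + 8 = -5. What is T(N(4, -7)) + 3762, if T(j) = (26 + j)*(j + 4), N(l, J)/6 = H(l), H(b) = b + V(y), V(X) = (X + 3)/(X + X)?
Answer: 903698/169 ≈ 5347.3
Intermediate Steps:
y = -13 (y = -8 - 5 = -13)
V(X) = (3 + X)/(2*X) (V(X) = (3 + X)/((2*X)) = (3 + X)*(1/(2*X)) = (3 + X)/(2*X))
H(b) = 5/13 + b (H(b) = b + (½)*(3 - 13)/(-13) = b + (½)*(-1/13)*(-10) = b + 5/13 = 5/13 + b)
N(l, J) = 30/13 + 6*l (N(l, J) = 6*(5/13 + l) = 30/13 + 6*l)
T(j) = (4 + j)*(26 + j) (T(j) = (26 + j)*(4 + j) = (4 + j)*(26 + j))
T(N(4, -7)) + 3762 = (104 + (30/13 + 6*4)² + 30*(30/13 + 6*4)) + 3762 = (104 + (30/13 + 24)² + 30*(30/13 + 24)) + 3762 = (104 + (342/13)² + 30*(342/13)) + 3762 = (104 + 116964/169 + 10260/13) + 3762 = 267920/169 + 3762 = 903698/169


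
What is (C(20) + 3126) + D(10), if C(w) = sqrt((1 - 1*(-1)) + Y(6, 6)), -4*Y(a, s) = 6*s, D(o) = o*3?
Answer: 3156 + I*sqrt(7) ≈ 3156.0 + 2.6458*I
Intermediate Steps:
D(o) = 3*o
Y(a, s) = -3*s/2
C(w) = I*sqrt(7) (C(w) = sqrt((1 - 1*(-1)) - 3/2*6) = sqrt((1 + 1) - 9) = sqrt(2 - 9) = sqrt(-7) = I*sqrt(7))
(C(20) + 3126) + D(10) = (I*sqrt(7) + 3126) + 3*10 = (3126 + I*sqrt(7)) + 30 = 3156 + I*sqrt(7)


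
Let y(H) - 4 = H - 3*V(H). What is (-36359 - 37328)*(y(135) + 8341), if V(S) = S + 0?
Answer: -595022525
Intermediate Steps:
V(S) = S
y(H) = 4 - 2*H (y(H) = 4 + (H - 3*H) = 4 - 2*H)
(-36359 - 37328)*(y(135) + 8341) = (-36359 - 37328)*((4 - 2*135) + 8341) = -73687*((4 - 270) + 8341) = -73687*(-266 + 8341) = -73687*8075 = -595022525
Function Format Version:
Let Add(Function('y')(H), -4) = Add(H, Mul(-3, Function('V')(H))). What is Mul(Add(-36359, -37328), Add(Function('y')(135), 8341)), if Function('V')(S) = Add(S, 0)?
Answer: -595022525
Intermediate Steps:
Function('V')(S) = S
Function('y')(H) = Add(4, Mul(-2, H)) (Function('y')(H) = Add(4, Add(H, Mul(-3, H))) = Add(4, Mul(-2, H)))
Mul(Add(-36359, -37328), Add(Function('y')(135), 8341)) = Mul(Add(-36359, -37328), Add(Add(4, Mul(-2, 135)), 8341)) = Mul(-73687, Add(Add(4, -270), 8341)) = Mul(-73687, Add(-266, 8341)) = Mul(-73687, 8075) = -595022525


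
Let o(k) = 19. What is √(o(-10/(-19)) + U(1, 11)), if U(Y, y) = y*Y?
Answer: √30 ≈ 5.4772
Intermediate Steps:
U(Y, y) = Y*y
√(o(-10/(-19)) + U(1, 11)) = √(19 + 1*11) = √(19 + 11) = √30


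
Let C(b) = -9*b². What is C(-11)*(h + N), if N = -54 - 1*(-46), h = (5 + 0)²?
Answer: -18513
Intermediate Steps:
h = 25 (h = 5² = 25)
N = -8 (N = -54 + 46 = -8)
C(-11)*(h + N) = (-9*(-11)²)*(25 - 8) = -9*121*17 = -1089*17 = -18513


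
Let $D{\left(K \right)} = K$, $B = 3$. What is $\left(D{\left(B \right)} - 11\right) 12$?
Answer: $-96$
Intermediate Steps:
$\left(D{\left(B \right)} - 11\right) 12 = \left(3 - 11\right) 12 = \left(-8\right) 12 = -96$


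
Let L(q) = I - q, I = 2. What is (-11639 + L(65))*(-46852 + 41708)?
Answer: 60195088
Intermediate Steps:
L(q) = 2 - q
(-11639 + L(65))*(-46852 + 41708) = (-11639 + (2 - 1*65))*(-46852 + 41708) = (-11639 + (2 - 65))*(-5144) = (-11639 - 63)*(-5144) = -11702*(-5144) = 60195088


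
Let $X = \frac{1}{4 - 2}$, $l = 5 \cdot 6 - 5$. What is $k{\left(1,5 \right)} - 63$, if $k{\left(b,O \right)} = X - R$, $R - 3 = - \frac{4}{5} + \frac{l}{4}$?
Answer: $- \frac{1419}{20} \approx -70.95$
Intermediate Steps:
$l = 25$ ($l = 30 - 5 = 25$)
$R = \frac{169}{20}$ ($R = 3 + \left(- \frac{4}{5} + \frac{25}{4}\right) = 3 + \frac{109}{20} = \frac{169}{20} \approx 8.45$)
$X = \frac{1}{2} \approx 0.5$
$k{\left(b,O \right)} = - \frac{159}{20}$ ($k{\left(b,O \right)} = \frac{1}{2} - \frac{169}{20} = - \frac{159}{20}$)
$k{\left(1,5 \right)} - 63 = - \frac{159}{20} - 63 = - \frac{1419}{20}$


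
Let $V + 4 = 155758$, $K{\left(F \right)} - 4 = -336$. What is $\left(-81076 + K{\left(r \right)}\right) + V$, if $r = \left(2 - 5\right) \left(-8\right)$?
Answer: $74346$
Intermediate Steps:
$r = 24$ ($r = \left(-3\right) \left(-8\right) = 24$)
$K{\left(F \right)} = -332$ ($K{\left(F \right)} = 4 - 336 = -332$)
$V = 155754$ ($V = -4 + 155758 = 155754$)
$\left(-81076 + K{\left(r \right)}\right) + V = \left(-81076 - 332\right) + 155754 = -81408 + 155754 = 74346$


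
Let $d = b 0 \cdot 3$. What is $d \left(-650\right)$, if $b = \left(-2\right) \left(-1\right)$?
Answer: $0$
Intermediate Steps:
$b = 2$
$d = 0$ ($d = 2 \cdot 0 \cdot 3 = 0 \cdot 3 = 0$)
$d \left(-650\right) = 0 \left(-650\right) = 0$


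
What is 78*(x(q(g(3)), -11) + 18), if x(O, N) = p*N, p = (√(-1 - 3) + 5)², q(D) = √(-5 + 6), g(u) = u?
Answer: -16614 - 17160*I ≈ -16614.0 - 17160.0*I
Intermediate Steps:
q(D) = 1 (q(D) = √1 = 1)
p = (5 + 2*I)² (p = (√(-4) + 5)² = (2*I + 5)² = (5 + 2*I)² ≈ 21.0 + 20.0*I)
x(O, N) = N*(21 + 20*I) (x(O, N) = (21 + 20*I)*N = N*(21 + 20*I))
78*(x(q(g(3)), -11) + 18) = 78*(-11*(21 + 20*I) + 18) = 78*((-231 - 220*I) + 18) = 78*(-213 - 220*I) = -16614 - 17160*I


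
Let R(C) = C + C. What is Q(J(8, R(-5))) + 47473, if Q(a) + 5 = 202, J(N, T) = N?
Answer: 47670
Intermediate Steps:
R(C) = 2*C
Q(a) = 197 (Q(a) = -5 + 202 = 197)
Q(J(8, R(-5))) + 47473 = 197 + 47473 = 47670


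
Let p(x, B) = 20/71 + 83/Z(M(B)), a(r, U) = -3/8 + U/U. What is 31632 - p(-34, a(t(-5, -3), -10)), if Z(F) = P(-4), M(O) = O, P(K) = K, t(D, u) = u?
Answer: 8989301/284 ≈ 31652.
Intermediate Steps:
Z(F) = -4
a(r, U) = 5/8 (a(r, U) = -3*1/8 + 1 = -3/8 + 1 = 5/8)
p(x, B) = -5813/284 (p(x, B) = 20/71 + 83/(-4) = 20*(1/71) + 83*(-1/4) = 20/71 - 83/4 = -5813/284)
31632 - p(-34, a(t(-5, -3), -10)) = 31632 - 1*(-5813/284) = 31632 + 5813/284 = 8989301/284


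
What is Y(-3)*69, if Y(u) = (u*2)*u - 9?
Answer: 621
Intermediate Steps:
Y(u) = -9 + 2*u² (Y(u) = (2*u)*u - 9 = 2*u² - 9 = -9 + 2*u²)
Y(-3)*69 = (-9 + 2*(-3)²)*69 = (-9 + 2*9)*69 = (-9 + 18)*69 = 9*69 = 621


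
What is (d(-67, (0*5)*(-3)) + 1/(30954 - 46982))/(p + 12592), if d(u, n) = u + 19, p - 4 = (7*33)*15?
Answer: -769345/257425708 ≈ -0.0029886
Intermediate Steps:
p = 3469 (p = 4 + (7*33)*15 = 4 + 231*15 = 4 + 3465 = 3469)
d(u, n) = 19 + u
(d(-67, (0*5)*(-3)) + 1/(30954 - 46982))/(p + 12592) = ((19 - 67) + 1/(30954 - 46982))/(3469 + 12592) = (-48 + 1/(-16028))/16061 = (-48 - 1/16028)*(1/16061) = -769345/16028*1/16061 = -769345/257425708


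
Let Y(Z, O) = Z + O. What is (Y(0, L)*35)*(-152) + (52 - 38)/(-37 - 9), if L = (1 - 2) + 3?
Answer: -244727/23 ≈ -10640.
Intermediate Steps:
L = 2 (L = -1 + 3 = 2)
Y(Z, O) = O + Z
(Y(0, L)*35)*(-152) + (52 - 38)/(-37 - 9) = ((2 + 0)*35)*(-152) + (52 - 38)/(-37 - 9) = (2*35)*(-152) + 14/(-46) = 70*(-152) + 14*(-1/46) = -10640 - 7/23 = -244727/23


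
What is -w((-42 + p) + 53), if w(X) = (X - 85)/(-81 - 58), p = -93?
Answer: -167/139 ≈ -1.2014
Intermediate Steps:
w(X) = 85/139 - X/139 (w(X) = (-85 + X)/(-139) = (-85 + X)*(-1/139) = 85/139 - X/139)
-w((-42 + p) + 53) = -(85/139 - ((-42 - 93) + 53)/139) = -(85/139 - (-135 + 53)/139) = -(85/139 - 1/139*(-82)) = -(85/139 + 82/139) = -1*167/139 = -167/139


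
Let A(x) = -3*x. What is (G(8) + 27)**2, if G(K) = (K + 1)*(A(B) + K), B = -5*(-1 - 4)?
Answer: 331776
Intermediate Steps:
B = 25 (B = -5*(-5) = 25)
G(K) = (1 + K)*(-75 + K) (G(K) = (K + 1)*(-3*25 + K) = (1 + K)*(-75 + K))
(G(8) + 27)**2 = ((-75 + 8**2 - 74*8) + 27)**2 = ((-75 + 64 - 592) + 27)**2 = (-603 + 27)**2 = (-576)**2 = 331776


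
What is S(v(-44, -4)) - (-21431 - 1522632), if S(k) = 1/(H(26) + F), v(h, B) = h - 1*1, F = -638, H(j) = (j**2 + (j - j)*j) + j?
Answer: 98820033/64 ≈ 1.5441e+6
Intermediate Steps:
H(j) = j + j**2 (H(j) = (j**2 + 0*j) + j = (j**2 + 0) + j = j**2 + j = j + j**2)
v(h, B) = -1 + h (v(h, B) = h - 1 = -1 + h)
S(k) = 1/64 (S(k) = 1/(26*(1 + 26) - 638) = 1/(26*27 - 638) = 1/(702 - 638) = 1/64)
S(v(-44, -4)) - (-21431 - 1522632) = 1/64 - (-21431 - 1522632) = 1/64 - 1*(-1544063) = 1/64 + 1544063 = 98820033/64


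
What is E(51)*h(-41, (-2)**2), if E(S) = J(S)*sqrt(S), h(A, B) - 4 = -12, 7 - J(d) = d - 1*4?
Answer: 320*sqrt(51) ≈ 2285.3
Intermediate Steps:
J(d) = 11 - d (J(d) = 7 - (d - 1*4) = 7 - (d - 4) = 7 - (-4 + d) = 7 + (4 - d) = 11 - d)
h(A, B) = -8 (h(A, B) = 4 - 12 = -8)
E(S) = sqrt(S)*(11 - S) (E(S) = (11 - S)*sqrt(S) = sqrt(S)*(11 - S))
E(51)*h(-41, (-2)**2) = (sqrt(51)*(11 - 1*51))*(-8) = (sqrt(51)*(11 - 51))*(-8) = (sqrt(51)*(-40))*(-8) = -40*sqrt(51)*(-8) = 320*sqrt(51)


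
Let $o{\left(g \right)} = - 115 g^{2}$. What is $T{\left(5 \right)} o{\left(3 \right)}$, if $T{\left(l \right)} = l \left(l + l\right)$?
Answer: $-51750$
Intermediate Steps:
$T{\left(l \right)} = 2 l^{2}$ ($T{\left(l \right)} = l 2 l = 2 l^{2}$)
$T{\left(5 \right)} o{\left(3 \right)} = 2 \cdot 5^{2} \left(- 115 \cdot 3^{2}\right) = 2 \cdot 25 \left(\left(-115\right) 9\right) = 50 \left(-1035\right) = -51750$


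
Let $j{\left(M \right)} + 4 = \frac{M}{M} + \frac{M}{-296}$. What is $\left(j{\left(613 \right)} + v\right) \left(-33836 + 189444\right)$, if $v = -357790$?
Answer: $- \frac{2060003689791}{37} \approx -5.5676 \cdot 10^{10}$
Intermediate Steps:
$j{\left(M \right)} = -3 - \frac{M}{296}$ ($j{\left(M \right)} = -4 + \left(\frac{M}{M} + \frac{M}{-296}\right) = -4 + \left(1 + M \left(- \frac{1}{296}\right)\right) = -4 - \left(-1 + \frac{M}{296}\right) = -3 - \frac{M}{296}$)
$\left(j{\left(613 \right)} + v\right) \left(-33836 + 189444\right) = \left(\left(-3 - \frac{613}{296}\right) - 357790\right) \left(-33836 + 189444\right) = \left(\left(-3 - \frac{613}{296}\right) - 357790\right) 155608 = \left(- \frac{1501}{296} - 357790\right) 155608 = \left(- \frac{105907341}{296}\right) 155608 = - \frac{2060003689791}{37}$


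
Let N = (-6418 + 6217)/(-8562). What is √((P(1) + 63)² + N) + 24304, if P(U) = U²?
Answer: 24304 + √33363405554/2854 ≈ 24368.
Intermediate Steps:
N = 67/2854 (N = -201*(-1/8562) = 67/2854 ≈ 0.023476)
√((P(1) + 63)² + N) + 24304 = √((1² + 63)² + 67/2854) + 24304 = √((1 + 63)² + 67/2854) + 24304 = √(64² + 67/2854) + 24304 = √(4096 + 67/2854) + 24304 = √(11690051/2854) + 24304 = √33363405554/2854 + 24304 = 24304 + √33363405554/2854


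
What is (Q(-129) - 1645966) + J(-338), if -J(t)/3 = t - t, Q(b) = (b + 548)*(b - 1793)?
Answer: -2451284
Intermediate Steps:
Q(b) = (-1793 + b)*(548 + b) (Q(b) = (548 + b)*(-1793 + b) = (-1793 + b)*(548 + b))
J(t) = 0 (J(t) = -3*(t - t) = -3*0 = 0)
(Q(-129) - 1645966) + J(-338) = ((-982564 + (-129)**2 - 1245*(-129)) - 1645966) + 0 = ((-982564 + 16641 + 160605) - 1645966) + 0 = (-805318 - 1645966) + 0 = -2451284 + 0 = -2451284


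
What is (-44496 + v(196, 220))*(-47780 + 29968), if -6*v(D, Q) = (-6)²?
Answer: 792669624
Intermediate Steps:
v(D, Q) = -6 (v(D, Q) = -⅙*(-6)² = -⅙*36 = -6)
(-44496 + v(196, 220))*(-47780 + 29968) = (-44496 - 6)*(-47780 + 29968) = -44502*(-17812) = 792669624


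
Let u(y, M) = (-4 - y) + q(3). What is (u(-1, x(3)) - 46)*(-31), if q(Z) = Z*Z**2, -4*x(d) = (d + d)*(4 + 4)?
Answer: 682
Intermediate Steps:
x(d) = -4*d (x(d) = -(d + d)*(4 + 4)/4 = -2*d*8/4 = -4*d)
q(Z) = Z**3
u(y, M) = 23 - y (u(y, M) = (-4 - y) + 3**3 = (-4 - y) + 27 = 23 - y)
(u(-1, x(3)) - 46)*(-31) = ((23 - 1*(-1)) - 46)*(-31) = ((23 + 1) - 46)*(-31) = (24 - 46)*(-31) = -22*(-31) = 682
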